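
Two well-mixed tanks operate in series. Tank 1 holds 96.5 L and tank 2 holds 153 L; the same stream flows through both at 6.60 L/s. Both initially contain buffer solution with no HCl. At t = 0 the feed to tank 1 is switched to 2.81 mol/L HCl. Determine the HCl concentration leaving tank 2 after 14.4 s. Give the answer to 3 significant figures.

Each tank obeys Vᵢ dCᵢ/dt = Q(Cᵢ₋₁ − Cᵢ), so τᵢ = Vᵢ/Q.
τ₁ = 96.5/6.60 = 14.621 s; τ₂ = 153/6.60 = 23.182 s.
Solving the cascade with C₁(0)=C₂(0)=0 gives C₂(t) = C_in[1 − (τ₁ e^(−t/τ₁) − τ₂ e^(−t/τ₂))/(τ₁ − τ₂)].
At t = 14.4: e^(−t/τ₁) = 0.37349, e^(−t/τ₂) = 0.53731.
C₂ = 2.81·[1 − (14.621·0.37349 − 23.182·0.53731)/(-8.5606)] = 2.81·0.18288 = 0.51390 mol/L.

0.514 mol/L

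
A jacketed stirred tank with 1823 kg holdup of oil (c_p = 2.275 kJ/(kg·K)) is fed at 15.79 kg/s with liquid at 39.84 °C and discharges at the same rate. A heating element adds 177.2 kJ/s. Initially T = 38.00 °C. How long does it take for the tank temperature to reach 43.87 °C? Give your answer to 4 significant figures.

M c_p dT/dt = ṁ c_p (T_in − T) + Q̇.
τ = M/ṁ = 115.453 s; T_ss = T_in + Q̇/(ṁ c_p) = 44.7729 °C.
T(t) = T_ss + (T₀ − T_ss) e^(−t/τ). Set T = 43.87:
e^(−t/τ) = (43.87 − 44.7729)/(38.00 − 44.7729) = 0.133308
t = −115.453 · ln(0.133308) = 232.649 s.

232.6 s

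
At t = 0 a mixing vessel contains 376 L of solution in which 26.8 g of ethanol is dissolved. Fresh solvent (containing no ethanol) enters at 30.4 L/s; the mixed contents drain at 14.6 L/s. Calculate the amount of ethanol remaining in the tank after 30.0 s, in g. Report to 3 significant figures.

12.6 g

Let m(t) be the amount of ethanol. Volume: V(t) = V₀ + (Q_in − Q_out) t = 376 + 15.800 t; V(30.0) = 850.00 L.
Species balance (pure solvent in): dm/dt = −Q_out · m/V(t).
dm/m = −Q_out dt/(V₀ + 15.800 t); integrating gives ln(m/m₀) = −(Q_out/(Q_in−Q_out)) ln(V/V₀).
m = m₀ (V₀/V)^(Q_out/(Q_in−Q_out)) = 26.8 × (376/850.00)^(0.92405) = 12.613 g.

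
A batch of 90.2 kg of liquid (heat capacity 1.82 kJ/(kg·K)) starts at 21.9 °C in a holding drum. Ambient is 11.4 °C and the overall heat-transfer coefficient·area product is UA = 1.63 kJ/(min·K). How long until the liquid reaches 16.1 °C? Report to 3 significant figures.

81.0 min

M c_p dT/dt = −UA(T − T_amb).
τ = M c_p/UA = 100.71 min; T_ss = T_amb = 11.400 °C.
T(t) = T_ss + (T₀ − T_ss)e^(−t/τ); set T = 16.1:
t = −τ ln[(T − T_ss)/(T₀ − T_ss)] = −100.71 · ln(0.44762) = 80.955 min.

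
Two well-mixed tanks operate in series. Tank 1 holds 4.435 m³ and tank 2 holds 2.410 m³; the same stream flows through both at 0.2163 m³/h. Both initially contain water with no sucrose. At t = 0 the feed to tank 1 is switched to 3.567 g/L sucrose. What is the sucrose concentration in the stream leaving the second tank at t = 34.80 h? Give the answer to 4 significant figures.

Each tank obeys Vᵢ dCᵢ/dt = Q(Cᵢ₋₁ − Cᵢ), so τᵢ = Vᵢ/Q.
τ₁ = 4.435/0.2163 = 20.5039 h; τ₂ = 2.410/0.2163 = 11.1419 h.
Tank 1: C₁ = C_in(1 − e^(−t/τ₁)). Tank 2 (τ₁ ≠ τ₂): C₂ = C_in[1 − (τ₁ e^(−t/τ₁) − τ₂ e^(−t/τ₂))/(τ₁ − τ₂)].
At t = 34.80: e^(−t/τ₁) = 0.183189, e^(−t/τ₂) = 0.0440101.
C₂ = 3.567·[1 − (20.5039·0.183189 − 11.1419·0.0440101)/(9.36200)] = 3.567·0.651170 = 2.32272 g/L.

2.323 g/L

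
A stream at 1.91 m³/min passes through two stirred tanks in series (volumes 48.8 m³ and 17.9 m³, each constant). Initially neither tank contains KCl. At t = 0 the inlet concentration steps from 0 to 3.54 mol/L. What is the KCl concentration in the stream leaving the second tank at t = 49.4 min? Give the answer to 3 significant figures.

2.74 mol/L

Species balance on tank i: dCᵢ/dt = (Cᵢ₋₁ − Cᵢ)/τᵢ with τᵢ = Vᵢ/Q.
τ₁ = 48.8/1.91 = 25.550 min; τ₂ = 17.9/1.91 = 9.3717 min.
Solving the cascade with C₁(0)=C₂(0)=0 gives C₂(t) = C_in[1 − (τ₁ e^(−t/τ₁) − τ₂ e^(−t/τ₂))/(τ₁ − τ₂)].
At t = 49.4: e^(−t/τ₁) = 0.14464, e^(−t/τ₂) = 0.0051376.
C₂ = 3.54·[1 − (25.550·0.14464 − 9.3717·0.0051376)/(16.178)] = 3.54·0.77454 = 2.7419 mol/L.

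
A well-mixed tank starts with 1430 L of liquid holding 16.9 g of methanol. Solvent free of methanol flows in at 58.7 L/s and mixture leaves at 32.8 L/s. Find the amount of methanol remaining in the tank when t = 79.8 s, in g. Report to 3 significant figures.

5.45 g

Let m(t) be the amount of methanol. Volume: V(t) = V₀ + (Q_in − Q_out) t = 1430 + 25.900 t; V(79.8) = 3496.8 L.
Species balance (pure solvent in): dm/dt = −Q_out · m/V(t).
Separate: dm/m = −Q_out dt/V(t) ⇒ ln(m/m₀) = −(Q_out/(Q_in−Q_out)) ln(V/V₀).
m = m₀ (V₀/V)^(Q_out/(Q_in−Q_out)) = 16.9 × (1430/3496.8)^(1.2664) = 5.4462 g.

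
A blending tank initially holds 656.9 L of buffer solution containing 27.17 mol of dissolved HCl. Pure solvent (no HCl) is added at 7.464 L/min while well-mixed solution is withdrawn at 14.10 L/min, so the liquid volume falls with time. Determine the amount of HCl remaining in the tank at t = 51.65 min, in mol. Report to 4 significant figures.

5.668 mol

Total volume: dV/dt = Q_in − Q_out = -6.63600 L/min, so V(t) = 656.9 − 6.63600 t and V(51.65) = 314.151 L.
Solute balance: dm/dt = 0 − Q_out C = −Q_out m/V(t).
dm/m = −Q_out dt/(V₀ − 6.63600 t); integrating gives ln(m/m₀) = −(Q_out/(Q_in−Q_out)) ln(V/V₀).
m = m₀ (V₀/V)^(Q_out/(Q_in−Q_out)) = 27.17 × (656.9/314.151)^(-2.12477) = 5.66753 mol.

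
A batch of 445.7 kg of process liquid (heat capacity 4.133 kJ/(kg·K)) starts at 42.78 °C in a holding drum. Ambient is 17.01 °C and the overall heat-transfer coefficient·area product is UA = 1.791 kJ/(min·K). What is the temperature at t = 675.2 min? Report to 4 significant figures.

Lumped-capacitance energy balance: M c_p dT/dt = UA(T_amb − T).
dT/dt = (T_ss − T)/τ with T_ss = T_amb = 17.0100 °C, τ = M c_p/UA = 445.7·4.133/1.791 = 1028.52 min.
Integrating: T(t) = T_ss + (T₀ − T_ss) e^(−t/τ).
T(675.2) = 17.0100 + (25.7700)·0.518675 = 30.3763 °C.

30.38 °C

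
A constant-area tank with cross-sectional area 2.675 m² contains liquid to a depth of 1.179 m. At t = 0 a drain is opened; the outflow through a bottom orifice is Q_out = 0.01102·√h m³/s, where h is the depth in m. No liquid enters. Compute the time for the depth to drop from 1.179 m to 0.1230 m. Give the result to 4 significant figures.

356.9 s

A dh/dt = −Q_out = −0.01102 √h.
This is separable: 2 d(√h)/dt = −0.01102/A, so √h = √h₀ − (0.01102/(2A)) t.
t = 2A(√h₀ − √h)/0.01102 = 2·2.675·(√1.179 − √0.1230)/0.01102
  = 5.35000 × (1.08582 − 0.350714) / 0.01102 = 356.879 s.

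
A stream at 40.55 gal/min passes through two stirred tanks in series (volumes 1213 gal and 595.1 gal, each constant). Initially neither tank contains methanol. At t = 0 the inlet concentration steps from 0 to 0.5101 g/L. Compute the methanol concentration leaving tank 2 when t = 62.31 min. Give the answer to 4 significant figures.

0.3924 g/L

Species balance on tank i: dCᵢ/dt = (Cᵢ₋₁ − Cᵢ)/τᵢ with τᵢ = Vᵢ/Q.
τ₁ = 1213/40.55 = 29.9137 min; τ₂ = 595.1/40.55 = 14.6757 min.
Tank 1: C₁ = C_in(1 − e^(−t/τ₁)). Tank 2 (τ₁ ≠ τ₂): C₂ = C_in[1 − (τ₁ e^(−t/τ₁) − τ₂ e^(−t/τ₂))/(τ₁ − τ₂)].
At t = 62.31: e^(−t/τ₁) = 0.124557, e^(−t/τ₂) = 0.0143244.
C₂ = 0.5101·[1 − (29.9137·0.124557 − 14.6757·0.0143244)/(15.2380)] = 0.5101·0.769278 = 0.392409 g/L.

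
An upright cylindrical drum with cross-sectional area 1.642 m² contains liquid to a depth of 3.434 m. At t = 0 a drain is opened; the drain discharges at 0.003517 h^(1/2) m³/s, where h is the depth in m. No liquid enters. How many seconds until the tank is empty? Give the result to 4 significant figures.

With no inflow, A dh/dt = −0.003517 √h.
This is separable: 2 d(√h)/dt = −0.003517/A, so √h = √h₀ − (0.003517/(2A)) t.
Tank is empty when √h = 0: t_empty = 2A√h₀/0.003517.
t_empty = 2·1.642·√3.434/0.003517 = 3.28400·1.85311/0.003517 = 1730.34 s.

1730 s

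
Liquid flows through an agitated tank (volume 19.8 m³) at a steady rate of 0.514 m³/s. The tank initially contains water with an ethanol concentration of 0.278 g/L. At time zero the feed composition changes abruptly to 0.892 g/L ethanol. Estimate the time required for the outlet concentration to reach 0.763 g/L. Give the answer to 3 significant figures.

60.1 s

Mass balance on the solute (V constant): V dC/dt = Q(C_in − C), so τ = V/Q = 38.521 s.
C(t) = C_in + (C₀ − C_in) e^(−t/τ). Set C = 0.763 and solve for t:
e^(−t/τ) = (C − C_in)/(C₀ − C_in) = (0.763 − 0.892)/(0.278 − 0.892) = 0.21010
t = −τ ln(…) = 38.521 × 1.5602 = 60.100 s.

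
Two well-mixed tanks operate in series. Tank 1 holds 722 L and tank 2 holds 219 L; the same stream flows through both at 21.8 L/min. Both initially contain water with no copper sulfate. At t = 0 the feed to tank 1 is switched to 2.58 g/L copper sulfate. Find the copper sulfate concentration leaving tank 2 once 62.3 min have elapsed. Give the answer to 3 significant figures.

Time constants: τᵢ = Vᵢ/Q for each well-mixed tank.
τ₁ = 722/21.8 = 33.119 min; τ₂ = 219/21.8 = 10.046 min.
Tank 1: C₁ = C_in(1 − e^(−t/τ₁)). Tank 2 (τ₁ ≠ τ₂): C₂ = C_in[1 − (τ₁ e^(−t/τ₁) − τ₂ e^(−t/τ₂))/(τ₁ − τ₂)].
At t = 62.3: e^(−t/τ₁) = 0.15243, e^(−t/τ₂) = 0.0020263.
C₂ = 2.58·[1 − (33.119·0.15243 − 10.046·0.0020263)/(23.073)] = 2.58·0.78209 = 2.0178 g/L.

2.02 g/L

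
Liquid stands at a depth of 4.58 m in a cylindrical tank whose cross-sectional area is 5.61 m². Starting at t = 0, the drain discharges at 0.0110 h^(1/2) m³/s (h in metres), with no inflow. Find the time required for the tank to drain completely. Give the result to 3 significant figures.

2180 s

Unsteady balance on liquid volume: A dh/dt = −0.0110 √h.
This is separable: 2 d(√h)/dt = −0.0110/A, so √h = √h₀ − (0.0110/(2A)) t.
Set h = 0: 2√h₀ = (0.0110/A) t_empty ⇒ t_empty = 2A√h₀/0.0110.
t_empty = 2·5.61·√4.58/0.0110 = 11.220·2.1401/0.0110 = 2182.9 s.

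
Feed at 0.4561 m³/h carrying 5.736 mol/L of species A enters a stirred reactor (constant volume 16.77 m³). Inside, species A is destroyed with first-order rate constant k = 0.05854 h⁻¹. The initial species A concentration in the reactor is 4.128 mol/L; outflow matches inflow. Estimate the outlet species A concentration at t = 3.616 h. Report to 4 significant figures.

3.513 mol/L

Species balance: V dC/dt = Q C_in − Q C − k V C.
dC/dt = (Q/V) C_in − (Q/V + k) C; effective rate a = Q/V + k = 0.0271974 + 0.05854 = 0.0857374 h⁻¹.
C_ss = Q C_in/(Q + kV) = 1.81956 mol/L; C(t) = C_ss + (C₀ − C_ss) e^(−a t).
C(3.616) = 1.81956 + (2.30844)·e^(−0.0857374·3.616) = 1.81956 + (2.30844)·0.733428 = 3.51263 mol/L.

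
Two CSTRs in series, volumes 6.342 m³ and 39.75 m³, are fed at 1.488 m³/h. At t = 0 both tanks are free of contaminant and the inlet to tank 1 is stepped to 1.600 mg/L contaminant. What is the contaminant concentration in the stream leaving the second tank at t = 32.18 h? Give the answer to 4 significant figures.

1.029 mg/L

Time constants: τᵢ = Vᵢ/Q for each well-mixed tank.
τ₁ = 6.342/1.488 = 4.26210 h; τ₂ = 39.75/1.488 = 26.7137 h.
Solving the cascade with C₁(0)=C₂(0)=0 gives C₂(t) = C_in[1 − (τ₁ e^(−t/τ₁) − τ₂ e^(−t/τ₂))/(τ₁ − τ₂)].
At t = 32.18: e^(−t/τ₁) = 0.000525966, e^(−t/τ₂) = 0.299804.
C₂ = 1.600·[1 − (4.26210·0.000525966 − 26.7137·0.299804)/(-22.4516)] = 1.600·0.643382 = 1.02941 mg/L.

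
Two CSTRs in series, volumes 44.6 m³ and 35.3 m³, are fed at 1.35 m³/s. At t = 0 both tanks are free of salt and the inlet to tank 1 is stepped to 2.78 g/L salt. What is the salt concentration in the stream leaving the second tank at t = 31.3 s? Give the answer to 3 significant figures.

Time constants: τᵢ = Vᵢ/Q for each well-mixed tank.
τ₁ = 44.6/1.35 = 33.037 s; τ₂ = 35.3/1.35 = 26.148 s.
Tank 1: C₁ = C_in(1 − e^(−t/τ₁)). Tank 2 (τ₁ ≠ τ₂): C₂ = C_in[1 − (τ₁ e^(−t/τ₁) − τ₂ e^(−t/τ₂))/(τ₁ − τ₂)].
At t = 31.3: e^(−t/τ₁) = 0.38774, e^(−t/τ₂) = 0.30209.
C₂ = 2.78·[1 − (33.037·0.38774 − 26.148·0.30209)/(6.8889)] = 2.78·0.28717 = 0.79832 g/L.

0.798 g/L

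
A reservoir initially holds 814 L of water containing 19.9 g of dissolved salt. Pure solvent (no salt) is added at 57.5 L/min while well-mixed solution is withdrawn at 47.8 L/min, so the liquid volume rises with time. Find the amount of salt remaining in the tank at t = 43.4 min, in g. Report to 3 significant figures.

2.55 g

Total volume: dV/dt = Q_in − Q_out = 9.7000 L/min, so V(t) = 814 + 9.7000 t and V(43.4) = 1235.0 L.
No salt enters, so dm/dt = −Q_out · (m/V).
dm/m = −Q_out dt/(V₀ + 9.7000 t); integrating gives ln(m/m₀) = −(Q_out/(Q_in−Q_out)) ln(V/V₀).
m = m₀ (V₀/V)^(Q_out/(Q_in−Q_out)) = 19.9 × (814/1235.0)^(4.9278) = 2.5512 g.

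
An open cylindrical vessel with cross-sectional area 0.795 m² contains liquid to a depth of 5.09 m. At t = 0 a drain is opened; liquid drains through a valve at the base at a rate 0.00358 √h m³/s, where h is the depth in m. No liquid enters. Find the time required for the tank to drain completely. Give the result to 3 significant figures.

1000 s

A dh/dt = −Q_out = −0.00358 √h.
∫ h^(−1/2) dh = −(0.00358/A) ∫ dt, giving 2√h = 2√h₀ − (0.00358/A) t.
Set h = 0: 2√h₀ = (0.00358/A) t_empty ⇒ t_empty = 2A√h₀/0.00358.
t_empty = 2·0.795·√5.09/0.00358 = 1.5900·2.2561/0.00358 = 1002.0 s.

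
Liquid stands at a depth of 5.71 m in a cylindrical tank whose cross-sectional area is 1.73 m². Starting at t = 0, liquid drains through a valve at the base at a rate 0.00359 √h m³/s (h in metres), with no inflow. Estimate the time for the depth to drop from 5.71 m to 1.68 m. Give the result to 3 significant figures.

With no inflow, A dh/dt = −0.00359 √h.
This is separable: 2 d(√h)/dt = −0.00359/A, so √h = √h₀ − (0.00359/(2A)) t.
t = 2A(√h₀ − √h)/0.00359 = 2·1.73·(√5.71 − √1.68)/0.00359
  = 3.4600 × (2.3896 − 1.2961) / 0.00359 = 1053.8 s.

1050 s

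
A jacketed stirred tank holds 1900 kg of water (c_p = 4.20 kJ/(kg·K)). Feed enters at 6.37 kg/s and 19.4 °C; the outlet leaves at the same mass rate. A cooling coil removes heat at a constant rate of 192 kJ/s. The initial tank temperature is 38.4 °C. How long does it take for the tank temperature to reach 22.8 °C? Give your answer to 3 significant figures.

270 s

First-law balance (no shaft work): M c_p dT/dt = ṁ c_p (T_in − T) − 192.
τ = M/ṁ = 298.27 s; T_ss = T_in − Q̇/(ṁ c_p) = 12.224 °C.
T(t) = T_ss + (T₀ − T_ss) e^(−t/τ). Set T = 22.8:
e^(−t/τ) = (22.8 − 12.224)/(38.4 − 12.224) = 0.40405
t = −298.27 · ln(0.40405) = 270.30 s.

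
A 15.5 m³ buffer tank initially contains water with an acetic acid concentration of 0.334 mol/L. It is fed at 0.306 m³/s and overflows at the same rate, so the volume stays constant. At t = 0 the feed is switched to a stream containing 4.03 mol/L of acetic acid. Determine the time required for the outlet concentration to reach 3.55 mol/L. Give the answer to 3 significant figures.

103 s

Accumulation = in − out for the solute gives V dC/dt = Q(C_in − C), so τ = V/Q = 50.654 s.
C(t) = C_in + (C₀ − C_in) e^(−t/τ). Set C = 3.55 and solve for t:
e^(−t/τ) = (C − C_in)/(C₀ − C_in) = (3.55 − 4.03)/(0.334 − 4.03) = 0.12987
t = −τ ln(…) = 50.654 × 2.0412 = 103.40 s.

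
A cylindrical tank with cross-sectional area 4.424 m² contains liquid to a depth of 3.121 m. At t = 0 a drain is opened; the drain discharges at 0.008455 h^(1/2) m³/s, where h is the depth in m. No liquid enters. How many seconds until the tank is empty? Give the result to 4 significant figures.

A dh/dt = −Q_out = −0.008455 √h.
Separate and integrate: 2(√h − √h₀) = −(0.008455/A) t.
Set h = 0: 2√h₀ = (0.008455/A) t_empty ⇒ t_empty = 2A√h₀/0.008455.
t_empty = 2·4.424·√3.121/0.008455 = 8.84800·1.76664/0.008455 = 1848.75 s.

1849 s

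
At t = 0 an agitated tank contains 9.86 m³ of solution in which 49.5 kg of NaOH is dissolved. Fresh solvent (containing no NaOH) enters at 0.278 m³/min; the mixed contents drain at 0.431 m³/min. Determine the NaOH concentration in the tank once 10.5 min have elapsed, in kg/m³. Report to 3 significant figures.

3.63 kg/m³

Total volume: dV/dt = Q_in − Q_out = -0.15300 m³/min, so V(t) = 9.86 − 0.15300 t and V(10.5) = 8.2535 m³.
Solute balance: dm/dt = 0 − Q_out C = −Q_out m/V(t).
dm/m = −Q_out dt/(V₀ − 0.15300 t); integrating gives ln(m/m₀) = −(Q_out/(Q_in−Q_out)) ln(V/V₀).
m = m₀ (V₀/V)^(Q_out/(Q_in−Q_out)) = 49.5 × (9.86/8.2535)^(-2.8170) = 29.993 kg.
C = m/V = 29.993/8.2535 = 3.6340 kg/m³.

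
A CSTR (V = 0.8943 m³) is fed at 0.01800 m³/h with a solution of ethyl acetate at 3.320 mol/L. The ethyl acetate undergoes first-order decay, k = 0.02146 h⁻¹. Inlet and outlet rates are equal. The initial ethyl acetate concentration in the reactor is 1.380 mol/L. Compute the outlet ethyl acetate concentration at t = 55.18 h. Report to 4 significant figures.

1.584 mol/L

Accumulation = in − out − consumed: V dC/dt = Q C_in − Q C − k V C.
This is linear with rate a = Q/V + k = 0.0415875 h⁻¹.
C_ss = Q C_in/(Q + kV) = 1.60681 mol/L; C(t) = C_ss + (C₀ − C_ss) e^(−a t).
C(55.18) = 1.60681 + (-0.226811)·e^(−0.0415875·55.18) = 1.60681 + (-0.226811)·0.100782 = 1.58395 mol/L.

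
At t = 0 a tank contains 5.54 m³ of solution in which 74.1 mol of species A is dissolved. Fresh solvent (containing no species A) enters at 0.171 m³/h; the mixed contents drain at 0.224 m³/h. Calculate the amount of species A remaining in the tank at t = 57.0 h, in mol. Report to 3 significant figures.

2.65 mol

Total volume: dV/dt = Q_in − Q_out = -0.053000 m³/h, so V(t) = 5.54 − 0.053000 t and V(57.0) = 2.5190 m³.
Species balance (pure solvent in): dm/dt = −Q_out · m/V(t).
dm/m = −Q_out dt/(V₀ − 0.053000 t); integrating gives ln(m/m₀) = −(Q_out/(Q_in−Q_out)) ln(V/V₀).
m = m₀ (V₀/V)^(Q_out/(Q_in−Q_out)) = 74.1 × (5.54/2.5190)^(-4.2264) = 2.6497 mol.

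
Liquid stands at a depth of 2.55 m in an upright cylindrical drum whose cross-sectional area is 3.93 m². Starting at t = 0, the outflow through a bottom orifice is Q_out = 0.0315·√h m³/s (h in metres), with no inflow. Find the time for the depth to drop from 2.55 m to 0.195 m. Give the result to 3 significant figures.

With no inflow, A dh/dt = −0.0315 √h.
Separate and integrate: 2(√h − √h₀) = −(0.0315/A) t.
t = 2A(√h₀ − √h)/0.0315 = 2·3.93·(√2.55 − √0.195)/0.0315
  = 7.8600 × (1.5969 − 0.44159) / 0.0315 = 288.27 s.

288 s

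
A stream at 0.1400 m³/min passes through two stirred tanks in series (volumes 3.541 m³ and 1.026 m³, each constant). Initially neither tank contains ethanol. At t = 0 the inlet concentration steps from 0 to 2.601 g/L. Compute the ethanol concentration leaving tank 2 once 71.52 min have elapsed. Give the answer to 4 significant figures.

Time constants: τᵢ = Vᵢ/Q for each well-mixed tank.
τ₁ = 3.541/0.1400 = 25.2929 min; τ₂ = 1.026/0.1400 = 7.32857 min.
Solving the cascade with C₁(0)=C₂(0)=0 gives C₂(t) = C_in[1 − (τ₁ e^(−t/τ₁) − τ₂ e^(−t/τ₂))/(τ₁ − τ₂)].
At t = 71.52: e^(−t/τ₁) = 0.0591502, e^(−t/τ₂) = 5.77686e-05.
C₂ = 2.601·[1 − (25.2929·0.0591502 − 7.32857·5.77686e-05)/(17.9643)] = 2.601·0.916743 = 2.38445 g/L.

2.384 g/L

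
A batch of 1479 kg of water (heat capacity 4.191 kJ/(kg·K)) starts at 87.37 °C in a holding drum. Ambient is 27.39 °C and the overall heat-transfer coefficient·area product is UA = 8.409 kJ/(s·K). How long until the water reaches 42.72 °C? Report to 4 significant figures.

1006 s

Unsteady energy balance on the tank contents: M c_p dT/dt = −UA(T − T_amb).
τ = M c_p/UA = 737.126 s; T_ss = T_amb = 27.3900 °C.
T(t) = T_ss + (T₀ − T_ss)e^(−t/τ); set T = 42.72:
t = −τ ln[(T − T_ss)/(T₀ − T_ss)] = −737.126 · ln(0.255585) = 1005.59 s.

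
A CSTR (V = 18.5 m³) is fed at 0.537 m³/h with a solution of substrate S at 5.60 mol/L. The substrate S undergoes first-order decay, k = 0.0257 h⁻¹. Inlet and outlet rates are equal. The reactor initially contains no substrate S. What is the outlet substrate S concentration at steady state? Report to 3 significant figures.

2.97 mol/L

V dC/dt = Q(C_in − C) − k V C.
At steady state: 0 = Q C_in − (Q + kV) C_ss, so C_ss = Q C_in/(Q + kV).
C_ss = 0.537·5.60/(0.537 + 0.0257·18.5) = 3.0072/1.0125 = 2.9702 mol/L.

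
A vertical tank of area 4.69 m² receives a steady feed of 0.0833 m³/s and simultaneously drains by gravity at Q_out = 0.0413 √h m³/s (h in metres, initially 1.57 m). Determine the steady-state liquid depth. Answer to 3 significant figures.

A dh/dt = Q_in − 0.0413 √h. Steady state requires inflow = outflow:
Q_in = 0.0413 √h_ss ⇒ √h_ss = 0.0833/0.0413 = 2.0169.
h_ss = 2.0169² = 4.0681 m. (Since h₀ = 1.57 m < h_ss, the level will rise toward this value.)

4.07 m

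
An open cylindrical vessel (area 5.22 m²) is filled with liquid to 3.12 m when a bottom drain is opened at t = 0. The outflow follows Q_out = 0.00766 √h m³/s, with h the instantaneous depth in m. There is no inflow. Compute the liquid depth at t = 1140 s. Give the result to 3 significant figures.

0.865 m

Accumulation of liquid (constant cross-section A): A dh/dt = −0.00766 √h.
This is separable: 2 d(√h)/dt = −0.00766/A, so √h = √h₀ − (0.00766/(2A)) t.
√h = √3.12 − 0.00766·1140/(2·5.22) = 1.7664 − 0.83644 = 0.92992.
h = 0.92992² = 0.86474 m.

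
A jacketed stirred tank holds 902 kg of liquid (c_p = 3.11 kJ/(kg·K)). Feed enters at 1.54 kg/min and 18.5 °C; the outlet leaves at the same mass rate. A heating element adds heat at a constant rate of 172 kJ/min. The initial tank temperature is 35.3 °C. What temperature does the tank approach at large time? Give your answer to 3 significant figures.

M c_p dT/dt = ṁ c_p (T_in − T) + Q̇.
At steady state dT/dt = 0 ⇒ T_ss = T_in + Q̇/(ṁ c_p) = 18.5 + 172/(1.54·3.11) = 54.413 °C.

54.4 °C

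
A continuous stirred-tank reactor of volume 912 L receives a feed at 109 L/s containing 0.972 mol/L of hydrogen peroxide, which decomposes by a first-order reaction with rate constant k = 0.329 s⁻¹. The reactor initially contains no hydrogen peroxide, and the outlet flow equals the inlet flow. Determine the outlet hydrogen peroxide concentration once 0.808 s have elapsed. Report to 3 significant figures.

0.0787 mol/L

Accumulation = in − out − consumed: V dC/dt = Q C_in − Q C − k V C.
dC/dt = (Q/V) C_in − (Q/V + k) C; effective rate a = Q/V + k = 0.11952 + 0.329 = 0.44852 s⁻¹.
C_ss = Q C_in/(Q + kV) = 0.25901 mol/L; C(t) = C_ss + (C₀ − C_ss) e^(−a t).
C(0.808) = 0.25901 + (-0.25901)·e^(−0.44852·0.808) = 0.25901 + (-0.25901)·0.69600 = 0.078739 mol/L.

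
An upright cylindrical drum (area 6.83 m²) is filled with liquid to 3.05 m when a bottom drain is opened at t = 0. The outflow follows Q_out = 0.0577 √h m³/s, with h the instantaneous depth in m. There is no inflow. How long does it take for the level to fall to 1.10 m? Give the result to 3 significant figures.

With no inflow, A dh/dt = −0.0577 √h.
Separate and integrate: 2(√h − √h₀) = −(0.0577/A) t.
t = 2A(√h₀ − √h)/0.0577 = 2·6.83·(√3.05 − √1.10)/0.0577
  = 13.660 × (1.7464 − 1.0488) / 0.0577 = 165.15 s.

165 s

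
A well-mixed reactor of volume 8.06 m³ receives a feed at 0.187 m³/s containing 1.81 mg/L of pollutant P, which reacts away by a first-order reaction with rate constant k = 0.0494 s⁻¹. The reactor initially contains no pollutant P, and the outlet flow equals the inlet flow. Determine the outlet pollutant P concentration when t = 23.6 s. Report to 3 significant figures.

Species balance: V dC/dt = Q C_in − Q C − k V C.
This is linear with rate a = Q/V + k = 0.072601 s⁻¹.
C_ss = Q C_in/(Q + kV) = 0.57842 mg/L; C(t) = C_ss + (C₀ − C_ss) e^(−a t).
C(23.6) = 0.57842 + (-0.57842)·e^(−0.072601·23.6) = 0.57842 + (-0.57842)·0.18025 = 0.47416 mg/L.

0.474 mg/L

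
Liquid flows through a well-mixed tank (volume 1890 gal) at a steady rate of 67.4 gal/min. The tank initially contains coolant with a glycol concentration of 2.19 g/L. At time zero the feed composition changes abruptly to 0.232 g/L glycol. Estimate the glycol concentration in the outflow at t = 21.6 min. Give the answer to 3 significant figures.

Mass balance on the solute (V constant): V dC/dt = Q(C_in − C).
So dC/dt = (C_in − C)/τ with τ = V/Q = 1890/67.4 = 28.042 min.
This is linear first-order; C(t) = C_in + (C₀ − C_in) e^(−t/τ).
C(21.6) = 0.232 + (2.19 − 0.232)·e^(−21.6/28.042) = 0.232 + (1.9580)·0.46288 = 1.1383 g/L.

1.14 g/L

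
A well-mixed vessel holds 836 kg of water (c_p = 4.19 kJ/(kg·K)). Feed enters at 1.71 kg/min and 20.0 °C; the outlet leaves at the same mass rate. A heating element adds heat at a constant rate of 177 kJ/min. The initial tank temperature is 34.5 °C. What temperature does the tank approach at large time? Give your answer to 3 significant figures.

44.7 °C

M c_p dT/dt = ṁ c_p (T_in − T) + Q̇.
At steady state dT/dt = 0 ⇒ T_ss = T_in + Q̇/(ṁ c_p) = 20.0 + 177/(1.71·4.19) = 44.704 °C.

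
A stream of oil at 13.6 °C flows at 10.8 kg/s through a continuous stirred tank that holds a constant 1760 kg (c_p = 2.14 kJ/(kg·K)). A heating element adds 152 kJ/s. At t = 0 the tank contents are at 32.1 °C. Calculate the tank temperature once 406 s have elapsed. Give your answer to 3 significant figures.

21.2 °C

M c_p dT/dt = ṁ c_p (T_in − T) + Q̇.
Rearrange: dT/dt = (T_ss − T)/τ with τ = M/ṁ = 162.96 s and T_ss = T_in + Q̇/(ṁ c_p) = 20.177 °C.
Solution: T(t) = T_ss + (T₀ − T_ss) e^(−t/τ).
T(406) = 20.177 + (11.923)·e^(−406/162.96) = 20.177 + (11.923)·0.082797 = 21.164 °C.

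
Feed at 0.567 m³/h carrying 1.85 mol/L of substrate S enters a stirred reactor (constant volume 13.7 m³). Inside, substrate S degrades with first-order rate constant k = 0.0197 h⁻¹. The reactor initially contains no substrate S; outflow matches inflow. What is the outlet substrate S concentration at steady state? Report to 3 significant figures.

1.25 mol/L

Species balance: V dC/dt = Q C_in − Q C − k V C.
Steady state (dC/dt = 0): C_ss = Q C_in/(Q + kV) = C_in/(1 + kV/Q).
C_ss = 0.567·1.85/(0.567 + 0.0197·13.7) = 1.0490/0.83689 = 1.2534 mol/L.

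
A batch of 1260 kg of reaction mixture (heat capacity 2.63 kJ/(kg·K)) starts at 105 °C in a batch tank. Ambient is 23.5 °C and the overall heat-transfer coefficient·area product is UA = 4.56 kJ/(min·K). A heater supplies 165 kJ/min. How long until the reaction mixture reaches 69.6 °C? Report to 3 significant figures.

Lumped-capacitance energy balance: M c_p dT/dt = UA(T_amb − T) + Q̇.
τ = M c_p/UA = 726.71 min; T_ss = T_amb + Q̇/UA = 23.5 + 165/4.56 = 59.684 °C.
T(t) = T_ss + (T₀ − T_ss)e^(−t/τ); set T = 69.6:
t = −τ ln[(T − T_ss)/(T₀ − T_ss)] = −726.71 · ln(0.21882) = 1104.3 min.

1100 min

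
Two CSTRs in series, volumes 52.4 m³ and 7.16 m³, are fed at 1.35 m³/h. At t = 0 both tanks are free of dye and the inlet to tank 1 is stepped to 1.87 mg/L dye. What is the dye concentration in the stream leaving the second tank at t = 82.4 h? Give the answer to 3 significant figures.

1.61 mg/L

Species balance on tank i: dCᵢ/dt = (Cᵢ₋₁ − Cᵢ)/τᵢ with τᵢ = Vᵢ/Q.
τ₁ = 52.4/1.35 = 38.815 h; τ₂ = 7.16/1.35 = 5.3037 h.
Solving the cascade with C₁(0)=C₂(0)=0 gives C₂(t) = C_in[1 − (τ₁ e^(−t/τ₁) − τ₂ e^(−t/τ₂))/(τ₁ − τ₂)].
At t = 82.4: e^(−t/τ₁) = 0.11968, e^(−t/τ₂) = 1.7892e-07.
C₂ = 1.87·[1 − (38.815·0.11968 − 5.3037·1.7892e-07)/(33.511)] = 1.87·0.86137 = 1.6108 mg/L.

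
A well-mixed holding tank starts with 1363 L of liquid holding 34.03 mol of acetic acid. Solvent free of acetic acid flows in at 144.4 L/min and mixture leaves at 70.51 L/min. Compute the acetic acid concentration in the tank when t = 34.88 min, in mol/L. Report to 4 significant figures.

Total volume: dV/dt = Q_in − Q_out = 73.8900 L/min, so V(t) = 1363 + 73.8900 t and V(34.88) = 3940.28 L.
Solute balance: dm/dt = 0 − Q_out C = −Q_out m/V(t).
Separate: dm/m = −Q_out dt/V(t) ⇒ ln(m/m₀) = −(Q_out/(Q_in−Q_out)) ln(V/V₀).
m = m₀ (V₀/V)^(Q_out/(Q_in−Q_out)) = 34.03 × (1363/3940.28)^(0.954256) = 12.3572 mol.
C = m/V = 12.3572/3940.28 = 0.00313612 mol/L.

0.003136 mol/L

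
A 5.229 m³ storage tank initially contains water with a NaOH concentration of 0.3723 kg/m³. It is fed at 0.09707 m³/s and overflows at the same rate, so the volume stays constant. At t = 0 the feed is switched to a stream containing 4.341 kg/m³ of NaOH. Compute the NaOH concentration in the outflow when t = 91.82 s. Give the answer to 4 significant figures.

Accumulation = in − out for the solute gives V dC/dt = Q(C_in − C).
Time constant τ = V/Q = 5.229/0.09707 = 53.8683 s.
C approaches C_in exponentially: C(t) = C_in + (C₀ − C_in) e^(−t/τ).
C(91.82) = 4.341 + (0.3723 − 4.341)·e^(−91.82/53.8683) = 4.341 + (-3.96870)·0.181859 = 3.61926 kg/m³.

3.619 kg/m³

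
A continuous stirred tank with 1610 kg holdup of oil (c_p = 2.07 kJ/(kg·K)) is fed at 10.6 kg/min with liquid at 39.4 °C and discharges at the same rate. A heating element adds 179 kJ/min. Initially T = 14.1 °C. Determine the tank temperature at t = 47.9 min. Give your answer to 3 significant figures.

23.1 °C

M c_p dT/dt = ṁ c_p (T_in − T) + Q̇.
τ = M/ṁ = 151.89 min; T_ss = T_in + Q̇/(ṁ c_p) = 39.4 + 179/(10.6·2.07) = 47.558 °C.
Solution: T(t) = T_ss + (T₀ − T_ss) e^(−t/τ).
T(47.9) = 47.558 + (-33.458)·e^(−47.9/151.89) = 47.558 + (-33.458)·0.72952 = 23.150 °C.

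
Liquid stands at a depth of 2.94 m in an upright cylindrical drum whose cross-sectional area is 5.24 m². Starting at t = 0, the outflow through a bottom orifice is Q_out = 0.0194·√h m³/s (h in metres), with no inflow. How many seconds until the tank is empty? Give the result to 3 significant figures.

926 s

With no inflow, A dh/dt = −0.0194 √h.
This is separable: 2 d(√h)/dt = −0.0194/A, so √h = √h₀ − (0.0194/(2A)) t.
Tank is empty when √h = 0: t_empty = 2A√h₀/0.0194.
t_empty = 2·5.24·√2.94/0.0194 = 10.480·1.7146/0.0194 = 926.26 s.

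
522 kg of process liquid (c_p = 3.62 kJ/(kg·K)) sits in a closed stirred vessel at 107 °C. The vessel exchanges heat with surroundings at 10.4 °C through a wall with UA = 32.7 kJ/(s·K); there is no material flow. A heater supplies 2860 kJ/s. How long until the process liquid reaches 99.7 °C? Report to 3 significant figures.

92.7 s

Lumped-capacitance energy balance: M c_p dT/dt = UA(T_amb − T) + Q̇.
τ = M c_p/UA = 57.787 s; T_ss = T_amb + Q̇/UA = 10.4 + 2860/32.7 = 97.862 °C.
T(t) = T_ss + (T₀ − T_ss)e^(−t/τ); set T = 99.7:
t = −τ ln[(T − T_ss)/(T₀ − T_ss)] = −57.787 · ln(0.20116) = 92.671 s.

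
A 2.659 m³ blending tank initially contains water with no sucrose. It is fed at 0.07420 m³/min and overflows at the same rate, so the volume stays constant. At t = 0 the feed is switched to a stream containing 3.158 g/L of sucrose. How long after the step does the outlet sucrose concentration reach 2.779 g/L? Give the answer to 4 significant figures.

Species balance: V dC/dt = Q(C_in − C) ⇒ τ = V/Q = 35.8356 min.
C(t) = C_in + (C₀ − C_in) e^(−t/τ). Set C = 2.779 and solve for t:
e^(−t/τ) = (C − C_in)/(C₀ − C_in) = (2.779 − 3.158)/(0 − 3.158) = 0.120013
t = −τ ln(…) = 35.8356 × 2.12016 = 75.9771 min.

75.98 min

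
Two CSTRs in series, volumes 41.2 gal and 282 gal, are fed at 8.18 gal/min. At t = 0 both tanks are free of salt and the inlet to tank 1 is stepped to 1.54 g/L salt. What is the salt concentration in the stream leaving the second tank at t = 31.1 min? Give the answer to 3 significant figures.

0.809 g/L

Species balance on tank i: dCᵢ/dt = (Cᵢ₋₁ − Cᵢ)/τᵢ with τᵢ = Vᵢ/Q.
τ₁ = 41.2/8.18 = 5.0367 min; τ₂ = 282/8.18 = 34.474 min.
Solving the cascade with C₁(0)=C₂(0)=0 gives C₂(t) = C_in[1 − (τ₁ e^(−t/τ₁) − τ₂ e^(−t/τ₂))/(τ₁ − τ₂)].
At t = 31.1: e^(−t/τ₁) = 0.0020814, e^(−t/τ₂) = 0.40571.
C₂ = 1.54·[1 − (5.0367·0.0020814 − 34.474·0.40571)/(-29.438)] = 1.54·0.52523 = 0.80886 g/L.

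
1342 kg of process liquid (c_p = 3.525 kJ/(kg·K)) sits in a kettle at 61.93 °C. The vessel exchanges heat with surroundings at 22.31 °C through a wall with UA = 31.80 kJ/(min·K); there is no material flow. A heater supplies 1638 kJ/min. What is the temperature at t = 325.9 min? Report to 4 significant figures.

72.49 °C

M c_p dT/dt = −UA(T − T_amb) + Q̇.
dT/dt = (T_ss − T)/τ with T_ss = T_amb + Q̇/UA = 22.31 + 1638/31.80 = 73.8194 °C, τ = M c_p/UA = 1342·3.525/31.80 = 148.759 min.
T approaches T_ss exponentially: T(t) = T_ss + (T₀ − T_ss) e^(−t/τ).
T(325.9) = 73.8194 + (-11.8894)·0.111829 = 72.4899 °C.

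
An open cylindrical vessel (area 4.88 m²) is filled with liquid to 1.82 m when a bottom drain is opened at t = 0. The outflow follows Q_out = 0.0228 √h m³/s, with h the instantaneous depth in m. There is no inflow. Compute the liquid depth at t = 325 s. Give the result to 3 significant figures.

A dh/dt = −Q_out = −0.0228 √h.
This is separable: 2 d(√h)/dt = −0.0228/A, so √h = √h₀ − (0.0228/(2A)) t.
√h = √1.82 − 0.0228·325/(2·4.88) = 1.3491 − 0.75922 = 0.58985.
h = 0.58985² = 0.34793 m.

0.348 m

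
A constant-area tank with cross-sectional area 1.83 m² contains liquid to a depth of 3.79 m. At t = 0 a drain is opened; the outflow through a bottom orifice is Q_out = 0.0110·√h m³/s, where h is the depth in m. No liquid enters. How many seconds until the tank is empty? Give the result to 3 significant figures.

648 s

Volume balance on the tank: A dh/dt = −0.0110 √h.
Separate and integrate: 2(√h − √h₀) = −(0.0110/A) t.
Set h = 0: 2√h₀ = (0.0110/A) t_empty ⇒ t_empty = 2A√h₀/0.0110.
t_empty = 2·1.83·√3.79/0.0110 = 3.6600·1.9468/0.0110 = 647.75 s.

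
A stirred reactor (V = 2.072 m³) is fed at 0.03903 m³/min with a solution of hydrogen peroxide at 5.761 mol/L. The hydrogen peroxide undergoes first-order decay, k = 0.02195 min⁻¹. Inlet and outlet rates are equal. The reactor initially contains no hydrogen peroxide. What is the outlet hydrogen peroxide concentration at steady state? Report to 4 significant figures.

Species balance: V dC/dt = Q C_in − Q C − k V C.
Steady state (dC/dt = 0): C_ss = Q C_in/(Q + kV) = C_in/(1 + kV/Q).
C_ss = 0.03903·5.761/(0.03903 + 0.02195·2.072) = 0.224852/0.0845104 = 2.66064 mol/L.

2.661 mol/L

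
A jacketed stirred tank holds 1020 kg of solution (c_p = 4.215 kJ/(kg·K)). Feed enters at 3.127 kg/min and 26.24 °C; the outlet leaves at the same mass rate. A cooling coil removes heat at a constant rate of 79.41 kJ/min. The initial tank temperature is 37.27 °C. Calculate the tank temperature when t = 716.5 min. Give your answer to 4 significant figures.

M c_p dT/dt = ṁ c_p (T_in − T) − Q̇.
τ = M/ṁ = 326.191 min; T_ss = T_in − Q̇/(ṁ c_p) = 26.24 − 79.41/(3.127·4.215) = 20.2151 °C.
T approaches T_ss exponentially: T(t) = T_ss + (T₀ − T_ss) e^(−t/τ).
T(716.5) = 20.2151 + (17.0549)·e^(−716.5/326.191) = 20.2151 + (17.0549)·0.111185 = 22.1113 °C.

22.11 °C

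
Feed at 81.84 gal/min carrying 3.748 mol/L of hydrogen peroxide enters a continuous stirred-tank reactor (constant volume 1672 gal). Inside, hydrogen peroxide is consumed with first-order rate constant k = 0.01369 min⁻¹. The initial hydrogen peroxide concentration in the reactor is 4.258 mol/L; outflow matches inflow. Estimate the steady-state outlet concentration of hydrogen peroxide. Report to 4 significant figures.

2.929 mol/L

V dC/dt = Q(C_in − C) − k V C.
At steady state: 0 = Q C_in − (Q + kV) C_ss, so C_ss = Q C_in/(Q + kV).
C_ss = 81.84·3.748/(81.84 + 0.01369·1672) = 306.736/104.730 = 2.92884 mol/L.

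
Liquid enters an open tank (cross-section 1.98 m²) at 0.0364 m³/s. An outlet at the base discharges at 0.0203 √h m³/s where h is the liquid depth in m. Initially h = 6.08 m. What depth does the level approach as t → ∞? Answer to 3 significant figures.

A dh/dt = Q_in − 0.0203 √h. Steady state requires inflow = outflow:
Q_in = 0.0203 √h_ss ⇒ √h_ss = 0.0364/0.0203 = 1.7931.
h_ss = 1.7931² = 3.2152 m. (Since h₀ = 6.08 m > h_ss, the level will fall toward this value.)

3.22 m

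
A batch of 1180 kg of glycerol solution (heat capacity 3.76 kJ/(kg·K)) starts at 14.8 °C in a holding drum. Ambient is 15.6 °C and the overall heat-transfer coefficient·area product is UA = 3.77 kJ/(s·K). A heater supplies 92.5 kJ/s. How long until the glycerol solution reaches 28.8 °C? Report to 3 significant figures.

947 s

Lumped-capacitance energy balance: M c_p dT/dt = UA(T_amb − T) + Q̇.
τ = M c_p/UA = 1176.9 s; T_ss = T_amb + Q̇/UA = 15.6 + 92.5/3.77 = 40.136 °C.
T(t) = T_ss + (T₀ − T_ss)e^(−t/τ); set T = 28.8:
t = −τ ln[(T − T_ss)/(T₀ − T_ss)] = −1176.9 · ln(0.44742) = 946.50 s.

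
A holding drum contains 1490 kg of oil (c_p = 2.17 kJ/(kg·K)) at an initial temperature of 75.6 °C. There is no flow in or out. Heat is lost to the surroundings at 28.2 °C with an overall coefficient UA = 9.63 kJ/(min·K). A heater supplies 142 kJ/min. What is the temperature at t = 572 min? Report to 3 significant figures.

48.9 °C

Energy balance: M c_p dT/dt = −UA(T − T_amb) + Q̇.
dT/dt = (T_ss − T)/τ with T_ss = T_amb + Q̇/UA = 28.2 + 142/9.63 = 42.946 °C, τ = M c_p/UA = 1490·2.17/9.63 = 335.75 min.
T approaches T_ss exponentially: T(t) = T_ss + (T₀ − T_ss) e^(−t/τ).
T(572) = 42.946 + (32.654)·0.18202 = 48.889 °C.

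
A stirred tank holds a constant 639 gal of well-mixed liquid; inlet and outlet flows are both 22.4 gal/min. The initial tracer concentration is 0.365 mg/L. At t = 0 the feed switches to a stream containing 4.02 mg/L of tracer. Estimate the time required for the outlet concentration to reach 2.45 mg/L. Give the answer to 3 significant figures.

24.1 min

Species balance: V dC/dt = Q(C_in − C) ⇒ τ = V/Q = 28.527 min.
C(t) = C_in + (C₀ − C_in) e^(−t/τ). Set C = 2.45 and solve for t:
e^(−t/τ) = (C − C_in)/(C₀ − C_in) = (2.45 − 4.02)/(0.365 − 4.02) = 0.42955
t = −τ ln(…) = 28.527 × 0.84502 = 24.106 min.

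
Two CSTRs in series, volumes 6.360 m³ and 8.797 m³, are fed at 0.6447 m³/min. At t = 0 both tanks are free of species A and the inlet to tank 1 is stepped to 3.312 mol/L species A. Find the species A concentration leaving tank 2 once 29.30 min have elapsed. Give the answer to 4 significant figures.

2.359 mol/L

Time constants: τᵢ = Vᵢ/Q for each well-mixed tank.
τ₁ = 6.360/0.6447 = 9.86505 min; τ₂ = 8.797/0.6447 = 13.6451 min.
Solving the cascade with C₁(0)=C₂(0)=0 gives C₂(t) = C_in[1 − (τ₁ e^(−t/τ₁) − τ₂ e^(−t/τ₂))/(τ₁ − τ₂)].
At t = 29.30: e^(−t/τ₁) = 0.0512992, e^(−t/τ₂) = 0.116800.
C₂ = 3.312·[1 − (9.86505·0.0512992 − 13.6451·0.116800)/(-3.78005)] = 3.312·0.712257 = 2.35900 mol/L.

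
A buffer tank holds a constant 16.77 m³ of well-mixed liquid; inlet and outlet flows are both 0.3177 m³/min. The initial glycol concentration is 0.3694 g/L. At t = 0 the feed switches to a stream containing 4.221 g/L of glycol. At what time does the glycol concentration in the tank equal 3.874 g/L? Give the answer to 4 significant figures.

Species balance: V dC/dt = Q(C_in − C) ⇒ τ = V/Q = 52.7856 min.
C(t) = C_in + (C₀ − C_in) e^(−t/τ). Set C = 3.874 and solve for t:
e^(−t/τ) = (C − C_in)/(C₀ − C_in) = (3.874 − 4.221)/(0.3694 − 4.221) = 0.0900924
t = −τ ln(…) = 52.7856 × 2.40692 = 127.051 min.

127.1 min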